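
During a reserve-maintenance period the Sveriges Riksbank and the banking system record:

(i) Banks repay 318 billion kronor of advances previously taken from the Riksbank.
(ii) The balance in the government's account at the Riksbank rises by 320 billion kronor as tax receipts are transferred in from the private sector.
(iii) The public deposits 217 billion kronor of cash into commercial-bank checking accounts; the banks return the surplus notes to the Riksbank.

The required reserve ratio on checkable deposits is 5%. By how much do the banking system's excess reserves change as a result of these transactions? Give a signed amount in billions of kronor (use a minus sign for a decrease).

Discount-window repayment 318 billion kronor: reserves −318B, deposits 0.
Government account inflow 320 billion kronor: reserves −320B, deposits −320B.
Currency deposit 217 billion kronor: reserves +217B, deposits +217B.
Totals: Δreserves = −421B, Δdeposits = −103B.
Δrequired reserves = 5% × −103B = −5.15B.
Δexcess reserves = Δreserves − Δrequired = −421B − (−5.15B) = -415.85 billion.

-415.85 billion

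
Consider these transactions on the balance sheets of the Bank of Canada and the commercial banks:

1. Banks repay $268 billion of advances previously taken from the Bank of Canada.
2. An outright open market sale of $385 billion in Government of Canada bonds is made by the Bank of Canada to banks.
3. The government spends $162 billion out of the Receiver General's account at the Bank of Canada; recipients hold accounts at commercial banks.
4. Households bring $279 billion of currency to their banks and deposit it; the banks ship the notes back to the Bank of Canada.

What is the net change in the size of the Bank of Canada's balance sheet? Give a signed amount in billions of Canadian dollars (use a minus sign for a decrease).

Discount-window repayment $268 billion: a Bank of Canada asset is shed → −$268B.
OMO sale (to banks) $385 billion: a Bank of Canada asset is shed → −$385B.
Government spending $162 billion: only the composition of liabilities changes → 0.
Currency deposit $279 billion: only the composition of liabilities changes → 0.
Net: −268 − 385 + 0 + 0 = -$653 billion.

-$653 billion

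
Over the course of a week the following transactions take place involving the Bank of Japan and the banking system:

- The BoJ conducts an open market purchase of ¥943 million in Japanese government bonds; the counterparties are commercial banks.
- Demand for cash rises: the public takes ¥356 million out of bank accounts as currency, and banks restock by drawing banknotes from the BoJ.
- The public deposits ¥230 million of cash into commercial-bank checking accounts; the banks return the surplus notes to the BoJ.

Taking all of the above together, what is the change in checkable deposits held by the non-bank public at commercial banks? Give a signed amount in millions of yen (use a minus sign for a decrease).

-¥126 million

BoJ balance sheet:
  Assets:      Securities +¥943M
  Liabilities: Bank reserves +¥817M, Currency in circulation +¥126M
Commercial banking system:
  Assets:      Reserves at CB +¥817M, Securities −¥943M
  Liabilities: Checkable deposits −¥126M
So the change in checkable deposits held by the non-bank public at commercial banks is -¥126 million.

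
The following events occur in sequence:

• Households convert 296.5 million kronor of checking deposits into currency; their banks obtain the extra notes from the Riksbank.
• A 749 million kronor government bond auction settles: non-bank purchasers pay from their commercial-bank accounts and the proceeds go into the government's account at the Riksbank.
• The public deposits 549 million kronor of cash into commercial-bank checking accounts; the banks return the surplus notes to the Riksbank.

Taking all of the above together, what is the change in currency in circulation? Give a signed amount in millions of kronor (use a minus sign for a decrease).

Riksbank balance sheet:
  Assets:      no change
  Liabilities: Bank reserves −496.5M, Currency in circulation −252.5M, Government deposits +749M
So the change in currency in circulation is -252.5 million.

-252.5 million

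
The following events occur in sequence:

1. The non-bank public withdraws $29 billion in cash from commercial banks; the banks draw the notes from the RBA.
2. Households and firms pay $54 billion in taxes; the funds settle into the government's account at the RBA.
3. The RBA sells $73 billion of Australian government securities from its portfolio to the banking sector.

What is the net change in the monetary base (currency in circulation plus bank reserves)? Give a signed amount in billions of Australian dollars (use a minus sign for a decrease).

Currency withdrawal $29 billion: just a shift between currency and reserves — both are base money → 0.
Government account inflow $54 billion: reserves shift to a non-base liability → −$54B.
OMO sale (to banks) $73 billion: RBA balance sheet contracts → −$73B.
Net: 0 − 54 − 73 = -$127 billion.

-$127 billion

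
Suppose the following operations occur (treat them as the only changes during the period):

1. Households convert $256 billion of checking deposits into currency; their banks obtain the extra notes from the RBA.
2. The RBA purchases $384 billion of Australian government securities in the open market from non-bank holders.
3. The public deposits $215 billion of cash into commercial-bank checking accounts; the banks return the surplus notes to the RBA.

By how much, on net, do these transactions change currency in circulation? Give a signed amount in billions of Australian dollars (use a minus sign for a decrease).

RBA balance sheet:
  Assets:      Securities +$384B
  Liabilities: Bank reserves +$343B, Currency in circulation +$41B
Commercial banking system:
  Assets:      Reserves at CB +$343B
  Liabilities: Checkable deposits +$343B
So the change in currency in circulation is +$41 billion.

+$41 billion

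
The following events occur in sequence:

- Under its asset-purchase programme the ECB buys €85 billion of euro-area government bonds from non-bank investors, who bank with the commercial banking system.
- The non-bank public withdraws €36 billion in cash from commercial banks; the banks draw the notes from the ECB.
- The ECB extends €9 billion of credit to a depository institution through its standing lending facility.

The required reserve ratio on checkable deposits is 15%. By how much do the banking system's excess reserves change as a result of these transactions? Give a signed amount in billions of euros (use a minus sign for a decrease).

+€50.65 billion

Asset purchase (from non-banks) €85 billion: reserves +€85B, deposits +€85B.
Currency withdrawal €36 billion: reserves −€36B, deposits −€36B.
Discount-window loan €9 billion: reserves +€9B, deposits 0.
Totals: Δreserves = +€58B, Δdeposits = +€49B.
Δrequired reserves = 15% × +€49B = +€7.35B.
Δexcess reserves = Δreserves − Δrequired = +€58B − (+€7.35B) = +€50.65 billion.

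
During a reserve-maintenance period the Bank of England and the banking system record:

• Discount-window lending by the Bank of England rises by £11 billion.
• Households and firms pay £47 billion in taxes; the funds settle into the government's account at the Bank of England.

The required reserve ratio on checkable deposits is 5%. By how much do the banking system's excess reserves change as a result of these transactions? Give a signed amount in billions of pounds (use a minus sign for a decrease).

-£33.65 billion

Discount-window loan £11 billion: reserves +£11B, deposits 0.
Government account inflow £47 billion: reserves −£47B, deposits −£47B.
Totals: Δreserves = −£36B, Δdeposits = −£47B.
Δrequired reserves = 5% × −£47B = −£2.35B.
Δexcess reserves = Δreserves − Δrequired = −£36B − (−£2.35B) = -£33.65 billion.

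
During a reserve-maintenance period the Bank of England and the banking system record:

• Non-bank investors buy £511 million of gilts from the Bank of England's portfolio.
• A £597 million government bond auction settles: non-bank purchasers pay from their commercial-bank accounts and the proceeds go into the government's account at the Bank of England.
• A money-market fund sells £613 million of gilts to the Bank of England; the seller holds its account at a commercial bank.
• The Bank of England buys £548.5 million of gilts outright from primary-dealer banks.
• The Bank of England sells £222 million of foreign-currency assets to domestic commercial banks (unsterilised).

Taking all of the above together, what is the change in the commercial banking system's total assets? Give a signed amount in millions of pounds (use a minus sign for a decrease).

Bank of England balance sheet:
  Assets:      Securities +£650.5M, Foreign assets −£222M
  Liabilities: Bank reserves −£168.5M, Government deposits +£597M
Commercial banking system:
  Assets:      Reserves at CB −£168.5M, Securities −£548.5M, Foreign assets +£222M
  Liabilities: Checkable deposits −£495M
Change in total bank assets = -£495 million.

-£495 million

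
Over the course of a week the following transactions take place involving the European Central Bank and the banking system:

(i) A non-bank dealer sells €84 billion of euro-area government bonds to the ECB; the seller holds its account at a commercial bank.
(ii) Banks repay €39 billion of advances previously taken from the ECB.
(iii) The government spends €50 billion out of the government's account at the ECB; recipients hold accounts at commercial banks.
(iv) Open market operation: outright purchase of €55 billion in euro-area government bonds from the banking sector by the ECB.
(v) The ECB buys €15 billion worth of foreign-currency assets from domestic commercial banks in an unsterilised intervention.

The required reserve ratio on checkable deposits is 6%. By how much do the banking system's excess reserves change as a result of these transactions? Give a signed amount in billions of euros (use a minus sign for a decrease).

+€156.96 billion

Asset purchase (from non-banks) €84 billion: reserves +€84B, deposits +€84B.
Discount-window repayment €39 billion: reserves −€39B, deposits 0.
Government spending €50 billion: reserves +€50B, deposits +€50B.
OMO purchase (from banks) €55 billion: reserves +€55B, deposits 0.
FX purchase €15 billion: reserves +€15B, deposits 0.
Totals: Δreserves = +€165B, Δdeposits = +€134B.
Δrequired reserves = 6% × +€134B = +€8.04B.
Δexcess reserves = Δreserves − Δrequired = +€165B − (+€8.04B) = +€156.96 billion.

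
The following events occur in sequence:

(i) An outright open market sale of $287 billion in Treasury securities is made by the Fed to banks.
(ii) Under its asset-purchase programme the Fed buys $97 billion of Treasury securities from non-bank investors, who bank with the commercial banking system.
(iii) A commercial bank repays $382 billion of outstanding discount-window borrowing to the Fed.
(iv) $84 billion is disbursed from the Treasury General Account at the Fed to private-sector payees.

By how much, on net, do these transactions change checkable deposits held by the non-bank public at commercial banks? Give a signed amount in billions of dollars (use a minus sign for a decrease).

Fed balance sheet:
  Assets:      Securities −$190B, Loans to banks −$382B
  Liabilities: Bank reserves −$488B, Government deposits −$84B
Commercial banking system:
  Assets:      Reserves at CB −$488B, Securities +$287B
  Liabilities: Checkable deposits +$181B, Borrowings from CB −$382B
So the change in checkable deposits held by the non-bank public at commercial banks is +$181 billion.

+$181 billion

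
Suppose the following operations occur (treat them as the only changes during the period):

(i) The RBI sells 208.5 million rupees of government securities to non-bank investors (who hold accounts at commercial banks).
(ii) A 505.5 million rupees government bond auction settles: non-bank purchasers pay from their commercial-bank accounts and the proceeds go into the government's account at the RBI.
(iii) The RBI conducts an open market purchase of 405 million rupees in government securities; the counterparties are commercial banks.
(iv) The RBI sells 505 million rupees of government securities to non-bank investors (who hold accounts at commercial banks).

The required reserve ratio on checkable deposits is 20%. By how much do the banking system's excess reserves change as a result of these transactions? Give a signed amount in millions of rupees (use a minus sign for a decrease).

Asset sale (to non-banks) 208.5 million rupees: reserves −208.5M, deposits −208.5M.
Government account inflow 505.5 million rupees: reserves −505.5M, deposits −505.5M.
OMO purchase (from banks) 405 million rupees: reserves +405M, deposits 0.
Asset sale (to non-banks) 505 million rupees: reserves −505M, deposits −505M.
Totals: Δreserves = −814M, Δdeposits = −1219M.
Δrequired reserves = 20% × −1219M = −243.8M.
Δexcess reserves = Δreserves − Δrequired = −814M − (−243.8M) = -570.2 million.

-570.2 million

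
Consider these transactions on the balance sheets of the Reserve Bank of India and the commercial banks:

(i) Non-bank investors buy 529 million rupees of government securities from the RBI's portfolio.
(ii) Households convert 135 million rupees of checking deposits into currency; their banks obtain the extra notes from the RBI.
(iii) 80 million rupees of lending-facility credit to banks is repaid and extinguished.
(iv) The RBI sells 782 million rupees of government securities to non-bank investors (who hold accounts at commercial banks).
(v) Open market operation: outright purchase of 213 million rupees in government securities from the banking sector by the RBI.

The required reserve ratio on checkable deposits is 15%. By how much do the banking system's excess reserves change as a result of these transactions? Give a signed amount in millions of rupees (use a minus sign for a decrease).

-1096.1 million

Asset sale (to non-banks) 529 million rupees: reserves −529M, deposits −529M.
Currency withdrawal 135 million rupees: reserves −135M, deposits −135M.
Discount-window repayment 80 million rupees: reserves −80M, deposits 0.
Asset sale (to non-banks) 782 million rupees: reserves −782M, deposits −782M.
OMO purchase (from banks) 213 million rupees: reserves +213M, deposits 0.
Totals: Δreserves = −1313M, Δdeposits = −1446M.
Δrequired reserves = 15% × −1446M = −216.9M.
Δexcess reserves = Δreserves − Δrequired = −1313M − (−216.9M) = -1096.1 million.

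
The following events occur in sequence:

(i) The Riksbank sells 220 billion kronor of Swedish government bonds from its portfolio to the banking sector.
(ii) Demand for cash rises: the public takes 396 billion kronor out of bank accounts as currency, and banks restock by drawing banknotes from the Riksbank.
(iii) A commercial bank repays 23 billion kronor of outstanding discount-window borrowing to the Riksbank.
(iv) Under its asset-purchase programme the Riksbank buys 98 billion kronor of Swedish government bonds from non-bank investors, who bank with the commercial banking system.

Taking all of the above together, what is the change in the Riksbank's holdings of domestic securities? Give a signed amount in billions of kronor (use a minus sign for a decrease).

OMO sale (to banks) 220 billion kronor: securities removed from the Riksbank's portfolio → −220B.
Currency withdrawal 396 billion kronor: the Riksbank's securities portfolio is untouched → 0.
Discount-window repayment 23 billion kronor: the Riksbank's securities portfolio is untouched → 0.
Asset purchase (from non-banks) 98 billion kronor: securities added to the Riksbank's portfolio → +98B.
Net: −220 + 0 + 0 + 98 = -122 billion.

-122 billion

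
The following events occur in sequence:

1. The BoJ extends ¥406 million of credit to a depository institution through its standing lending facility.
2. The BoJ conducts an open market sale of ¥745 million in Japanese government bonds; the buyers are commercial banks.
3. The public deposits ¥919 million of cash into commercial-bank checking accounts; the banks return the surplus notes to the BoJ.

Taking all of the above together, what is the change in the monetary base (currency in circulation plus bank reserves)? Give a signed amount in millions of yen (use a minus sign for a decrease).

-¥339 million

Discount-window loan ¥406 million: BoJ balance sheet expands → +¥406M.
OMO sale (to banks) ¥745 million: BoJ balance sheet contracts → −¥745M.
Currency deposit ¥919 million: just a shift between currency and reserves — both are base money → 0.
Net: 406 − 745 + 0 = -¥339 million.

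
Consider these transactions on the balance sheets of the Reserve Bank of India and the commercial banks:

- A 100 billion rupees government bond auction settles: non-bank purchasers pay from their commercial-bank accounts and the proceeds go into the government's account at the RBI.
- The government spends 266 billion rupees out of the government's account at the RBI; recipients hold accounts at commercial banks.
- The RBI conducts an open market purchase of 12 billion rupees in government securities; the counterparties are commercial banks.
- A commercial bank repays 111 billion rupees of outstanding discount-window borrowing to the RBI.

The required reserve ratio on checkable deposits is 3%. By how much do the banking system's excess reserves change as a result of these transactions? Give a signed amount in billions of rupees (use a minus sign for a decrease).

+62.02 billion

Government account inflow 100 billion rupees: reserves −100B, deposits −100B.
Government spending 266 billion rupees: reserves +266B, deposits +266B.
OMO purchase (from banks) 12 billion rupees: reserves +12B, deposits 0.
Discount-window repayment 111 billion rupees: reserves −111B, deposits 0.
Totals: Δreserves = +67B, Δdeposits = +166B.
Δrequired reserves = 3% × +166B = +4.98B.
Δexcess reserves = Δreserves − Δrequired = +67B − (+4.98B) = +62.02 billion.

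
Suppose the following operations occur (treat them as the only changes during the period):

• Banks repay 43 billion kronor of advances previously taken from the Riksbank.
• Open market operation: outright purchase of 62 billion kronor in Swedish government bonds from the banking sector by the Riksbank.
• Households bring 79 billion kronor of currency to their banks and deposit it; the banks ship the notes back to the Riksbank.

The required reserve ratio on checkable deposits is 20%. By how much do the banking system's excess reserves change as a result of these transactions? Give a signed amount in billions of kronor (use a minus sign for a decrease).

Discount-window repayment 43 billion kronor: reserves −43B, deposits 0.
OMO purchase (from banks) 62 billion kronor: reserves +62B, deposits 0.
Currency deposit 79 billion kronor: reserves +79B, deposits +79B.
Totals: Δreserves = +98B, Δdeposits = +79B.
Δrequired reserves = 20% × +79B = +15.8B.
Δexcess reserves = Δreserves − Δrequired = +98B − (+15.8B) = +82.2 billion.

+82.2 billion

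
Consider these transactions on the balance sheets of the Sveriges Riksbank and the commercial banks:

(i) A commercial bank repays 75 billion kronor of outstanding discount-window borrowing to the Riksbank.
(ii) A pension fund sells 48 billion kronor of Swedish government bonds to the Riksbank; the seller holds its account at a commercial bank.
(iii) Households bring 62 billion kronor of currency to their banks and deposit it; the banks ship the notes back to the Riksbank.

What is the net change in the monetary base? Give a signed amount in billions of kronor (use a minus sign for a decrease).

Riksbank balance sheet:
  Assets:      Securities +48B, Loans to banks −75B
  Liabilities: Bank reserves +35B, Currency in circulation −62B
Monetary base = currency + reserves: −62B + (+35B) = -27 billion.

-27 billion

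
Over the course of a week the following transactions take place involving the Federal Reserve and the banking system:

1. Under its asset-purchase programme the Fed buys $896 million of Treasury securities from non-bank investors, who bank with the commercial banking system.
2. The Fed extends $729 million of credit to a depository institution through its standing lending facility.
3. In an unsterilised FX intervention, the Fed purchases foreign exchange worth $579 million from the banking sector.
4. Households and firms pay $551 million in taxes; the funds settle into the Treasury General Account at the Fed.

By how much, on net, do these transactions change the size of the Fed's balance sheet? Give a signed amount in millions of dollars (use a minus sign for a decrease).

Asset purchase (from non-banks) $896 million: a Fed asset is acquired → +$896M.
Discount-window loan $729 million: a Fed asset is acquired → +$729M.
FX purchase $579 million: a Fed asset is acquired → +$579M.
Government account inflow $551 million: only the composition of liabilities changes → 0.
Net: 896 + 729 + 579 + 0 = +$2204 million.

+$2204 million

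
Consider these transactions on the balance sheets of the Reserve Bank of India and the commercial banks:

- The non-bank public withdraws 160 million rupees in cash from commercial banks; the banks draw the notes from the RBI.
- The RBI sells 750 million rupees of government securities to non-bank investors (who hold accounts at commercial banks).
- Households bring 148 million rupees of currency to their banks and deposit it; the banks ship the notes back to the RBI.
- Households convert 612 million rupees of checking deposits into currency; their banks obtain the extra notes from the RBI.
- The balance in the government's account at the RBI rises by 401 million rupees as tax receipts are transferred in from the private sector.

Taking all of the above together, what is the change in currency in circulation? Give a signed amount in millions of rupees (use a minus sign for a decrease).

+624 million

Currency withdrawal 160 million rupees: notes leave the central bank → +160M.
Asset sale (to non-banks) 750 million rupees: no currency enters or leaves circulation → 0.
Currency deposit 148 million rupees: notes return to the central bank → −148M.
Currency withdrawal 612 million rupees: notes leave the central bank → +612M.
Government account inflow 401 million rupees: no currency enters or leaves circulation → 0.
Net: 160 + 0 − 148 + 612 + 0 = +624 million.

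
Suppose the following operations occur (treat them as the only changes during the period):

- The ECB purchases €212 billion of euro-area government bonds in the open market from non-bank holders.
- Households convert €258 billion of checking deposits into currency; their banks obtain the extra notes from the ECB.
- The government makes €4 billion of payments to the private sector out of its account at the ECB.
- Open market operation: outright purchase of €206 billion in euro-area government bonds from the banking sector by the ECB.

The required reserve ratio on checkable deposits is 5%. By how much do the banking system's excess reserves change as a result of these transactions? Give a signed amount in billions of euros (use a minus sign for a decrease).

Asset purchase (from non-banks) €212 billion: reserves +€212B, deposits +€212B.
Currency withdrawal €258 billion: reserves −€258B, deposits −€258B.
Government spending €4 billion: reserves +€4B, deposits +€4B.
OMO purchase (from banks) €206 billion: reserves +€206B, deposits 0.
Totals: Δreserves = +€164B, Δdeposits = −€42B.
Δrequired reserves = 5% × −€42B = −€2.1B.
Δexcess reserves = Δreserves − Δrequired = +€164B − (−€2.1B) = +€166.1 billion.

+€166.1 billion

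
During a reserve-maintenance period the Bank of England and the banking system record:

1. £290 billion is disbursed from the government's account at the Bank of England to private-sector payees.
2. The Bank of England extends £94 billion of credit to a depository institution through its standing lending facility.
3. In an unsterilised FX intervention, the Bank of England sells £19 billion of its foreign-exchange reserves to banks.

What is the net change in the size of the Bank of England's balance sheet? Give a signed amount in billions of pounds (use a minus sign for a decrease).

Bank of England balance sheet:
  Assets:      Loans to banks +£94B, Foreign assets −£19B
  Liabilities: Bank reserves +£365B, Government deposits −£290B
Change in total Bank of England assets = +£75 billion.

+£75 billion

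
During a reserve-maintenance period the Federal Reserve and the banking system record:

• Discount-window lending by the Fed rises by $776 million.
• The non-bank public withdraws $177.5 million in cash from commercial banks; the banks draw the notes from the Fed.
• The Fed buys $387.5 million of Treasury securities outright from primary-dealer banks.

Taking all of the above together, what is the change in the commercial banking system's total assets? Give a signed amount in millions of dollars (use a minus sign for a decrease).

Fed balance sheet:
  Assets:      Securities +$387.5M, Loans to banks +$776M
  Liabilities: Bank reserves +$986M, Currency in circulation +$177.5M
Commercial banking system:
  Assets:      Reserves at CB +$986M, Securities −$387.5M
  Liabilities: Checkable deposits −$177.5M, Borrowings from CB +$776M
Change in total bank assets = +$598.5 million.

+$598.5 million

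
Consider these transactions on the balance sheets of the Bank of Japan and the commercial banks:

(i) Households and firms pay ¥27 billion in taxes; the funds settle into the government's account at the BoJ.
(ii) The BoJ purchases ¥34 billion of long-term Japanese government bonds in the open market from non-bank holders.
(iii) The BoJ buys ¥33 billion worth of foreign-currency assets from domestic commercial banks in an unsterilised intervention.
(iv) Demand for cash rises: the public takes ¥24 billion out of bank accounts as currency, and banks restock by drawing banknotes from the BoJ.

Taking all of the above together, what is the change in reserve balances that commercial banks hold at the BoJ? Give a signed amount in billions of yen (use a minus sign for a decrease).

+¥16 billion

BoJ balance sheet:
  Assets:      Securities +¥34B, Foreign assets +¥33B
  Liabilities: Bank reserves +¥16B, Currency in circulation +¥24B, Government deposits +¥27B
Commercial banking system:
  Assets:      Reserves at CB +¥16B, Foreign assets −¥33B
  Liabilities: Checkable deposits −¥17B
So the change in reserve balances that commercial banks hold at the BoJ is +¥16 billion.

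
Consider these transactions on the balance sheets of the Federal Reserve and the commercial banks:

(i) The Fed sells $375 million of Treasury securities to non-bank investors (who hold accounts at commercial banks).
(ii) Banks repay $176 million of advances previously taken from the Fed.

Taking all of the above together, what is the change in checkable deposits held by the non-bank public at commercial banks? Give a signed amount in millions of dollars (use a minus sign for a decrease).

Asset sale (to non-banks) $375 million: non-bank counterparties' bank balances fall → −$375M.
Discount-window repayment $176 million: the counterparty is a bank, so public deposits are unchanged → 0.
Net: −375 + 0 = -$375 million.

-$375 million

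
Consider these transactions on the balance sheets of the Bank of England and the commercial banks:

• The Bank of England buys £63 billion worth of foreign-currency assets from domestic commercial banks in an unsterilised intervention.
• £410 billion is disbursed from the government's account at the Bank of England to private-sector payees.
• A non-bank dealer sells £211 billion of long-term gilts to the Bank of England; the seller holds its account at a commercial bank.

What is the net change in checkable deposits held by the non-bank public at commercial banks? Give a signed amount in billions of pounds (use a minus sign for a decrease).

+£621 billion

FX purchase £63 billion: the counterparty is a bank, so public deposits are unchanged → 0.
Government spending £410 billion: non-bank counterparties' bank balances rise → +£410B.
Asset purchase (from non-banks) £211 billion: non-bank counterparties' bank balances rise → +£211B.
Net: 0 + 410 + 211 = +£621 billion.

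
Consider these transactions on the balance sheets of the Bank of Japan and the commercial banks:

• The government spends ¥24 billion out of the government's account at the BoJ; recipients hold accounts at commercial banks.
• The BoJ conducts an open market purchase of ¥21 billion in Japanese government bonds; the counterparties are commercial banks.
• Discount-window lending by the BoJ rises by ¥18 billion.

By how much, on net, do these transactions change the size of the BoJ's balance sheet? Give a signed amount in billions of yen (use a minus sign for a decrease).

+¥39 billion

Government spending ¥24 billion: only the composition of liabilities changes → 0.
OMO purchase (from banks) ¥21 billion: a BoJ asset is acquired → +¥21B.
Discount-window loan ¥18 billion: a BoJ asset is acquired → +¥18B.
Net: 0 + 21 + 18 = +¥39 billion.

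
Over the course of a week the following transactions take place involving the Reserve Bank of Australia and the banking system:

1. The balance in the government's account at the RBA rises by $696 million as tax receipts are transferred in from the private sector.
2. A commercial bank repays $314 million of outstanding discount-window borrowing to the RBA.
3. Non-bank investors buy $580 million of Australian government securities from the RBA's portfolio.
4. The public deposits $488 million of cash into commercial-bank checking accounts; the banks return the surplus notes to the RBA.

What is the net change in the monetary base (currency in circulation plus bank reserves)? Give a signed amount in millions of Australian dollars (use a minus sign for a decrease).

Government account inflow $696 million: reserves shift to a non-base liability → −$696M.
Discount-window repayment $314 million: RBA balance sheet contracts → −$314M.
Asset sale (to non-banks) $580 million: RBA balance sheet contracts → −$580M.
Currency deposit $488 million: just a shift between currency and reserves — both are base money → 0.
Net: −696 − 314 − 580 + 0 = -$1590 million.

-$1590 million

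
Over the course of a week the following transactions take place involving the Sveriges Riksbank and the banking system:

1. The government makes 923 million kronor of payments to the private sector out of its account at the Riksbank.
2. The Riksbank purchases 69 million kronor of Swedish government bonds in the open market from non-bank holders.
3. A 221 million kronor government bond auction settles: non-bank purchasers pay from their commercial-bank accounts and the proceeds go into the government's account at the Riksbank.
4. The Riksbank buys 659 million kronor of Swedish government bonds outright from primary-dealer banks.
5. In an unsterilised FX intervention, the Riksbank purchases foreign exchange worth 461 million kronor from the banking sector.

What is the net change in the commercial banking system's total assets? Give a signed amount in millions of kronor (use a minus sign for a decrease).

+771 million

Riksbank balance sheet:
  Assets:      Securities +728M, Foreign assets +461M
  Liabilities: Bank reserves +1891M, Government deposits −702M
Commercial banking system:
  Assets:      Reserves at CB +1891M, Securities −659M, Foreign assets −461M
  Liabilities: Checkable deposits +771M
Change in total bank assets = +771 million.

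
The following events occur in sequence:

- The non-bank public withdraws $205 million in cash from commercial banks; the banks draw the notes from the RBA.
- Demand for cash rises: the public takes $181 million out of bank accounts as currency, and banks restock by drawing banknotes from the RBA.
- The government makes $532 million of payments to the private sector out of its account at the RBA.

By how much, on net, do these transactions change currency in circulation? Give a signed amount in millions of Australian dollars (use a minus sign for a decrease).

Currency withdrawal $205 million: notes leave the central bank → +$205M.
Currency withdrawal $181 million: notes leave the central bank → +$181M.
Government spending $532 million: no currency enters or leaves circulation → 0.
Net: 205 + 181 + 0 = +$386 million.

+$386 million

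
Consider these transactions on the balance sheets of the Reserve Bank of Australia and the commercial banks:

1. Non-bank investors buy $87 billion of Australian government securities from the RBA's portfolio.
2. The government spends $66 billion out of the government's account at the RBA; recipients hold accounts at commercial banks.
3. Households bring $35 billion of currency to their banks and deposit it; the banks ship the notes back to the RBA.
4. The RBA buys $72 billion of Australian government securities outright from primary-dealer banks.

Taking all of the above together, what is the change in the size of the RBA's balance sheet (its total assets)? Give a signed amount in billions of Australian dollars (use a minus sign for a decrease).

RBA balance sheet:
  Assets:      Securities −$15B
  Liabilities: Bank reserves +$86B, Currency in circulation −$35B, Government deposits −$66B
Change in total RBA assets = -$15 billion.

-$15 billion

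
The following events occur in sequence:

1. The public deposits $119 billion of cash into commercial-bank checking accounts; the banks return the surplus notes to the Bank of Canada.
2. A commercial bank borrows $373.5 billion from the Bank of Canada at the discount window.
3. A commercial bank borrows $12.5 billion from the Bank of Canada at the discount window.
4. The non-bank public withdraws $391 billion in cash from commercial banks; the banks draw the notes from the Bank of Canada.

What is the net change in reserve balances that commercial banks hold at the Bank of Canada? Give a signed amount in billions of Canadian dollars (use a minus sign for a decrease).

Currency deposit $119 billion: returned notes are swapped for reserve credit → +$119B.
Discount-window loan $373.5 billion: the loan is credited to the bank's reserve account → +$373.5B.
Discount-window loan $12.5 billion: the loan is credited to the bank's reserve account → +$12.5B.
Currency withdrawal $391 billion: banks swap reserves for currency → −$391B.
Net: 119 + 373.5 + 12.5 − 391 = +$114 billion.

+$114 billion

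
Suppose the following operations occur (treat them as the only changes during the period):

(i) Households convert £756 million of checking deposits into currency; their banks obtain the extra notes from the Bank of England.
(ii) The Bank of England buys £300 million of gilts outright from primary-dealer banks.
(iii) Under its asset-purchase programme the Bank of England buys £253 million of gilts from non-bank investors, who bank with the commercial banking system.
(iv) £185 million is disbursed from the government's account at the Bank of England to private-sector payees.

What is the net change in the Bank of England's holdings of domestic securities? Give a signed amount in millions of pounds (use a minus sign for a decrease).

Currency withdrawal £756 million: the Bank of England's securities portfolio is untouched → 0.
OMO purchase (from banks) £300 million: securities added to the Bank of England's portfolio → +£300M.
Asset purchase (from non-banks) £253 million: securities added to the Bank of England's portfolio → +£253M.
Government spending £185 million: the Bank of England's securities portfolio is untouched → 0.
Net: 0 + 300 + 253 + 0 = +£553 million.

+£553 million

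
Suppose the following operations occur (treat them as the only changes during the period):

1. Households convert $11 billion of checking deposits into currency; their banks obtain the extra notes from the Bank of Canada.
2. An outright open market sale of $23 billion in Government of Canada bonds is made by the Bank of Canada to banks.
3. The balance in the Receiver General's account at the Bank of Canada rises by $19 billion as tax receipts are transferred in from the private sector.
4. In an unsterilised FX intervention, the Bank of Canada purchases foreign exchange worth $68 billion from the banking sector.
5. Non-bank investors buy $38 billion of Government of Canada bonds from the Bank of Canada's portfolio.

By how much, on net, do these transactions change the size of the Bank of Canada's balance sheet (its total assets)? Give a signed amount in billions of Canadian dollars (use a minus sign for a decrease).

+$7 billion

Bank of Canada balance sheet:
  Assets:      Securities −$61B, Foreign assets +$68B
  Liabilities: Bank reserves −$23B, Currency in circulation +$11B, Government deposits +$19B
Change in total Bank of Canada assets = +$7 billion.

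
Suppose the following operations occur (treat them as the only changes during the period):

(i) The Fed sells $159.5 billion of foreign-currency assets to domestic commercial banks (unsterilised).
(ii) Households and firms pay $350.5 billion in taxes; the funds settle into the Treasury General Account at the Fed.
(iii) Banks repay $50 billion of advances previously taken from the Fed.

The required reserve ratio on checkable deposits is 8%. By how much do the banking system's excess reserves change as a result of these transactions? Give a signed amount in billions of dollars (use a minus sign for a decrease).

-$531.96 billion

FX sale $159.5 billion: reserves −$159.5B, deposits 0.
Government account inflow $350.5 billion: reserves −$350.5B, deposits −$350.5B.
Discount-window repayment $50 billion: reserves −$50B, deposits 0.
Totals: Δreserves = −$560B, Δdeposits = −$350.5B.
Δrequired reserves = 8% × −$350.5B = −$28.04B.
Δexcess reserves = Δreserves − Δrequired = −$560B − (−$28.04B) = -$531.96 billion.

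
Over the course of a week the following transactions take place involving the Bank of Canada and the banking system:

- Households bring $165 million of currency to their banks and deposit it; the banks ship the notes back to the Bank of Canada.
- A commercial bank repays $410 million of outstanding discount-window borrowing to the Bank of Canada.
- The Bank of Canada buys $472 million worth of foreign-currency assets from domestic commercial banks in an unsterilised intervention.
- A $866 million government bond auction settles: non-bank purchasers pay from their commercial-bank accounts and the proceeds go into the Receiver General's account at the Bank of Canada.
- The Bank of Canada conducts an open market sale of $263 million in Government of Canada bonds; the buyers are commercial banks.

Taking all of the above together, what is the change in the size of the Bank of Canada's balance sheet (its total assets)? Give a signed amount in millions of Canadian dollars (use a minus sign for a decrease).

Currency deposit $165 million: only the composition of liabilities changes → 0.
Discount-window repayment $410 million: a Bank of Canada asset is shed → −$410M.
FX purchase $472 million: a Bank of Canada asset is acquired → +$472M.
Government account inflow $866 million: only the composition of liabilities changes → 0.
OMO sale (to banks) $263 million: a Bank of Canada asset is shed → −$263M.
Net: 0 − 410 + 472 + 0 − 263 = -$201 million.

-$201 million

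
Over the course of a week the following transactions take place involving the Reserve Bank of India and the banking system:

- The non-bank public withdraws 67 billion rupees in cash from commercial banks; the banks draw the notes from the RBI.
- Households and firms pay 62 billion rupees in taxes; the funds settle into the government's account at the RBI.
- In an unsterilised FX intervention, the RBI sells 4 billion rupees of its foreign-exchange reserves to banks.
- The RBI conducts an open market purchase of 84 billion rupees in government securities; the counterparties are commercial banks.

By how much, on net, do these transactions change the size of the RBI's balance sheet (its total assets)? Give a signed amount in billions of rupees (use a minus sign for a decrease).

+80 billion

RBI balance sheet:
  Assets:      Securities +84B, Foreign assets −4B
  Liabilities: Bank reserves −49B, Currency in circulation +67B, Government deposits +62B
Commercial banking system:
  Assets:      Reserves at CB −49B, Securities −84B, Foreign assets +4B
  Liabilities: Checkable deposits −129B
Change in total RBI assets = +80 billion.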